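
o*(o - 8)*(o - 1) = o^3 - 9*o^2 + 8*o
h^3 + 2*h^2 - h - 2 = (h - 1)*(h + 1)*(h + 2)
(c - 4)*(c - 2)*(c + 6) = c^3 - 28*c + 48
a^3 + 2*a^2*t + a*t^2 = a*(a + t)^2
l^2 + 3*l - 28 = (l - 4)*(l + 7)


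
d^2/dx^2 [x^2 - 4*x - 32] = 2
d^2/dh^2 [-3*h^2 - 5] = -6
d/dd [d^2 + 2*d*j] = 2*d + 2*j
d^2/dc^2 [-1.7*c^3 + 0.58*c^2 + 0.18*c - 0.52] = 1.16 - 10.2*c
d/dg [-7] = 0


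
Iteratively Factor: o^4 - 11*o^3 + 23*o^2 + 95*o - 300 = (o + 3)*(o^3 - 14*o^2 + 65*o - 100) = (o - 5)*(o + 3)*(o^2 - 9*o + 20) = (o - 5)^2*(o + 3)*(o - 4)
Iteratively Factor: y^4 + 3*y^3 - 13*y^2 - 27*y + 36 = (y + 4)*(y^3 - y^2 - 9*y + 9) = (y - 3)*(y + 4)*(y^2 + 2*y - 3) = (y - 3)*(y + 3)*(y + 4)*(y - 1)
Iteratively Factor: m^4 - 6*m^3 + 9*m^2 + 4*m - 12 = (m - 2)*(m^3 - 4*m^2 + m + 6) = (m - 3)*(m - 2)*(m^2 - m - 2) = (m - 3)*(m - 2)^2*(m + 1)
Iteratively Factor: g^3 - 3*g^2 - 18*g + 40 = (g - 5)*(g^2 + 2*g - 8) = (g - 5)*(g - 2)*(g + 4)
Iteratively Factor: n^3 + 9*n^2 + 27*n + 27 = (n + 3)*(n^2 + 6*n + 9) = (n + 3)^2*(n + 3)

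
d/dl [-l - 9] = -1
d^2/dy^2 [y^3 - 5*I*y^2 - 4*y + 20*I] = 6*y - 10*I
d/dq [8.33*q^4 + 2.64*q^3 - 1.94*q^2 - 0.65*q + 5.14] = 33.32*q^3 + 7.92*q^2 - 3.88*q - 0.65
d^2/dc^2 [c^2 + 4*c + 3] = 2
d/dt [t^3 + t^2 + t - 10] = 3*t^2 + 2*t + 1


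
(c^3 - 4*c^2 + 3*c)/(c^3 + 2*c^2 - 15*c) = (c - 1)/(c + 5)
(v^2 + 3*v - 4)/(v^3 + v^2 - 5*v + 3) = (v + 4)/(v^2 + 2*v - 3)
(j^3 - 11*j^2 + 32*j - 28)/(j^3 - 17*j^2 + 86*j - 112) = (j - 2)/(j - 8)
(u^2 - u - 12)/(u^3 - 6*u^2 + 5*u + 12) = (u + 3)/(u^2 - 2*u - 3)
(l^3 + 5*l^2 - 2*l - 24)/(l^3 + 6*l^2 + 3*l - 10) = (l^3 + 5*l^2 - 2*l - 24)/(l^3 + 6*l^2 + 3*l - 10)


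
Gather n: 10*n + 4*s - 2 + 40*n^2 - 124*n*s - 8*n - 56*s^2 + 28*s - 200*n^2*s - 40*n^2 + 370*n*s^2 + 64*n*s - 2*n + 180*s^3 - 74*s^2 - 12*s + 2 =-200*n^2*s + n*(370*s^2 - 60*s) + 180*s^3 - 130*s^2 + 20*s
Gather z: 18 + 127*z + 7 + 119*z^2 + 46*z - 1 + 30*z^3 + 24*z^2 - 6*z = 30*z^3 + 143*z^2 + 167*z + 24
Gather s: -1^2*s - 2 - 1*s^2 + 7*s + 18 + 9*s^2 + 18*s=8*s^2 + 24*s + 16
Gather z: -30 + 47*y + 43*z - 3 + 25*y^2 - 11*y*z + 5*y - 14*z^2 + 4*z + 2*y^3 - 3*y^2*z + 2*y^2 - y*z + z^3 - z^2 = 2*y^3 + 27*y^2 + 52*y + z^3 - 15*z^2 + z*(-3*y^2 - 12*y + 47) - 33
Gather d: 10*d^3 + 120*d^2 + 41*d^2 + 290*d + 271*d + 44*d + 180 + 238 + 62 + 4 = 10*d^3 + 161*d^2 + 605*d + 484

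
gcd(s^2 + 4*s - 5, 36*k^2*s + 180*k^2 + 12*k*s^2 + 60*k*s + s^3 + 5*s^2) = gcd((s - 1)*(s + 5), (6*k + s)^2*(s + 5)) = s + 5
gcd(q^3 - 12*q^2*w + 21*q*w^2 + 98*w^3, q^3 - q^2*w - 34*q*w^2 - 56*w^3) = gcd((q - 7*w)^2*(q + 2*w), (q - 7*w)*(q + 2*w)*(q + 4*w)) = q^2 - 5*q*w - 14*w^2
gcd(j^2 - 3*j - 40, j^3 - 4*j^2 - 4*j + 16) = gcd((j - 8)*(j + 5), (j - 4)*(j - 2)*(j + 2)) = 1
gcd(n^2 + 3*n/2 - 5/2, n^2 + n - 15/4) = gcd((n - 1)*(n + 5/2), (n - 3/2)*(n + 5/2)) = n + 5/2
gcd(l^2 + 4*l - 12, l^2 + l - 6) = l - 2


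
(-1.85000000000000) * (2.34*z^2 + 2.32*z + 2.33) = -4.329*z^2 - 4.292*z - 4.3105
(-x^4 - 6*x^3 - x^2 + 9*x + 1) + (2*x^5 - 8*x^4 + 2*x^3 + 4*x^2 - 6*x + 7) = 2*x^5 - 9*x^4 - 4*x^3 + 3*x^2 + 3*x + 8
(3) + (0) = 3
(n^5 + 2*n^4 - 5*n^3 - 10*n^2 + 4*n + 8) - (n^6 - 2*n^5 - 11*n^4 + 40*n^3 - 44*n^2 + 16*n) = -n^6 + 3*n^5 + 13*n^4 - 45*n^3 + 34*n^2 - 12*n + 8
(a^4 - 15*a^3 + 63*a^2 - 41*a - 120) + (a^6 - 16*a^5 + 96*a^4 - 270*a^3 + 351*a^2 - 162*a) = a^6 - 16*a^5 + 97*a^4 - 285*a^3 + 414*a^2 - 203*a - 120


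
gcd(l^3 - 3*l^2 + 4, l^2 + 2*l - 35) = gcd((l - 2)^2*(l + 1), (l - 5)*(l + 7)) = 1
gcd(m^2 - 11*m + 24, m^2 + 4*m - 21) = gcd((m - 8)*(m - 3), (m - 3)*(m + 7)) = m - 3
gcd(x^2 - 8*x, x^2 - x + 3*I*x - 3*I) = 1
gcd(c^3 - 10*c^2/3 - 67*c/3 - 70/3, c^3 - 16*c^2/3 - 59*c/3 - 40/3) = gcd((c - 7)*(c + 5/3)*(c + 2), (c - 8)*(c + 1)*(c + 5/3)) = c + 5/3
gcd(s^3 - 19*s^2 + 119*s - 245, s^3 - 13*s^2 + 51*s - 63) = s - 7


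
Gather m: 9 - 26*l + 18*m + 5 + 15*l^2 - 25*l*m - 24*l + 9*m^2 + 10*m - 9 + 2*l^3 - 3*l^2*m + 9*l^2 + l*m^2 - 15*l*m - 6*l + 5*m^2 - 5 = 2*l^3 + 24*l^2 - 56*l + m^2*(l + 14) + m*(-3*l^2 - 40*l + 28)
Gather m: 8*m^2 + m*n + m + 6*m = 8*m^2 + m*(n + 7)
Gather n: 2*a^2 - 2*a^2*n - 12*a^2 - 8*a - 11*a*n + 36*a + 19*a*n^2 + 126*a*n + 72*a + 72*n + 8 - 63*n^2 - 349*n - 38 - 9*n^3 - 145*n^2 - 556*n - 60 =-10*a^2 + 100*a - 9*n^3 + n^2*(19*a - 208) + n*(-2*a^2 + 115*a - 833) - 90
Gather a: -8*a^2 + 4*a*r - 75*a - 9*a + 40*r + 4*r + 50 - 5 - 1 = -8*a^2 + a*(4*r - 84) + 44*r + 44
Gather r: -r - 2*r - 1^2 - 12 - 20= -3*r - 33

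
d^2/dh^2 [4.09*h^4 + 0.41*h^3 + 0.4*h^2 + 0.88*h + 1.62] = 49.08*h^2 + 2.46*h + 0.8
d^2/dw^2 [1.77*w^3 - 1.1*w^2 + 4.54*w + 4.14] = 10.62*w - 2.2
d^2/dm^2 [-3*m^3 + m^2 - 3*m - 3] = 2 - 18*m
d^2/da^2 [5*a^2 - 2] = 10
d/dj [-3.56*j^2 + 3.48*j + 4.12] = 3.48 - 7.12*j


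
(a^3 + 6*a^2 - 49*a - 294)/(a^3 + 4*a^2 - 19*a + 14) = (a^2 - a - 42)/(a^2 - 3*a + 2)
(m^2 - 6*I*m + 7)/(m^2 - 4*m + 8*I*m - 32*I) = (m^2 - 6*I*m + 7)/(m^2 + m*(-4 + 8*I) - 32*I)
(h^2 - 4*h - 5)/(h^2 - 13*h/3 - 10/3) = 3*(h + 1)/(3*h + 2)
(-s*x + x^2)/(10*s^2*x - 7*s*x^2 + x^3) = (-s + x)/(10*s^2 - 7*s*x + x^2)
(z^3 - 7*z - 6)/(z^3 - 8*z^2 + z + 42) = (z + 1)/(z - 7)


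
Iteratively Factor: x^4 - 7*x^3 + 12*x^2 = (x - 4)*(x^3 - 3*x^2) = x*(x - 4)*(x^2 - 3*x) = x*(x - 4)*(x - 3)*(x)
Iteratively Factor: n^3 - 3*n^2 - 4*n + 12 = (n + 2)*(n^2 - 5*n + 6) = (n - 2)*(n + 2)*(n - 3)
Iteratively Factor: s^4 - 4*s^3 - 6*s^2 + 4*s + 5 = (s - 1)*(s^3 - 3*s^2 - 9*s - 5) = (s - 1)*(s + 1)*(s^2 - 4*s - 5) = (s - 5)*(s - 1)*(s + 1)*(s + 1)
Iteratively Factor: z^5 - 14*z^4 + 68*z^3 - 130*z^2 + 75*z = (z - 1)*(z^4 - 13*z^3 + 55*z^2 - 75*z) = (z - 5)*(z - 1)*(z^3 - 8*z^2 + 15*z) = z*(z - 5)*(z - 1)*(z^2 - 8*z + 15) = z*(z - 5)*(z - 3)*(z - 1)*(z - 5)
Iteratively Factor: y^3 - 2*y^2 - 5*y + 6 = (y + 2)*(y^2 - 4*y + 3) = (y - 3)*(y + 2)*(y - 1)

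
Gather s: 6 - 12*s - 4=2 - 12*s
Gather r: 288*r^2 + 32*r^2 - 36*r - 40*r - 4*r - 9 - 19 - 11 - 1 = 320*r^2 - 80*r - 40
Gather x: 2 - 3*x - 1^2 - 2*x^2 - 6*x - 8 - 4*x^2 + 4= -6*x^2 - 9*x - 3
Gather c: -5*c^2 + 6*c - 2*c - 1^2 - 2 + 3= -5*c^2 + 4*c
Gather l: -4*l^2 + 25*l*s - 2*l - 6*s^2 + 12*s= -4*l^2 + l*(25*s - 2) - 6*s^2 + 12*s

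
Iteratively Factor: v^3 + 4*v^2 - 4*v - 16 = (v + 2)*(v^2 + 2*v - 8) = (v + 2)*(v + 4)*(v - 2)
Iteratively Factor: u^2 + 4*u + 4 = (u + 2)*(u + 2)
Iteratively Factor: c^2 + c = (c)*(c + 1)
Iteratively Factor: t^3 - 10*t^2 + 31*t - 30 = (t - 2)*(t^2 - 8*t + 15) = (t - 3)*(t - 2)*(t - 5)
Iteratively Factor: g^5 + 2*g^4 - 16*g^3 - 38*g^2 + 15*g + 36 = (g + 3)*(g^4 - g^3 - 13*g^2 + g + 12) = (g + 1)*(g + 3)*(g^3 - 2*g^2 - 11*g + 12) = (g - 1)*(g + 1)*(g + 3)*(g^2 - g - 12) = (g - 1)*(g + 1)*(g + 3)^2*(g - 4)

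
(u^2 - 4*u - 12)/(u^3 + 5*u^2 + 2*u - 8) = (u - 6)/(u^2 + 3*u - 4)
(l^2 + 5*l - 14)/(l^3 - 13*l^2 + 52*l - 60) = (l + 7)/(l^2 - 11*l + 30)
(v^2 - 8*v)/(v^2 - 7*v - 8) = v/(v + 1)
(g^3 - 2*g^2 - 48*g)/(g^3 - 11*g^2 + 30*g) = (g^2 - 2*g - 48)/(g^2 - 11*g + 30)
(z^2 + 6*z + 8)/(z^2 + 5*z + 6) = (z + 4)/(z + 3)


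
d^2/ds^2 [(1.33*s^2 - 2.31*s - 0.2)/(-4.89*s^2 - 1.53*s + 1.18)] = (2.8421709430404e-14*s^4 + 130.375224*s^3 - 17.351676*s^2 + 88.953012*s + 7.881604)/(116.930169*s^6 + 109.756539*s^5 - 50.307831*s^4 - 49.388859*s^3 + 12.139722*s^2 + 6.391116*s - 1.643032)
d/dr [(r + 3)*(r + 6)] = 2*r + 9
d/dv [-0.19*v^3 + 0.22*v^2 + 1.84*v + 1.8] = -0.57*v^2 + 0.44*v + 1.84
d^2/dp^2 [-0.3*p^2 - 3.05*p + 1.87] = -0.600000000000000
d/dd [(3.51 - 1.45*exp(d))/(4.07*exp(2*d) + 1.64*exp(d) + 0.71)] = (5.9015*exp(2*d) - 28.5714*exp(d) - 6.7859)*exp(d)/(16.5649*exp(4*d) + 13.3496*exp(3*d) + 8.469*exp(2*d) + 2.3288*exp(d) + 0.5041)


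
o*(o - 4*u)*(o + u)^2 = o^4 - 2*o^3*u - 7*o^2*u^2 - 4*o*u^3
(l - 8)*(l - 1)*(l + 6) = l^3 - 3*l^2 - 46*l + 48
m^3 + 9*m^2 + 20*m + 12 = (m + 1)*(m + 2)*(m + 6)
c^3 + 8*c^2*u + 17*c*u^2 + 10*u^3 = (c + u)*(c + 2*u)*(c + 5*u)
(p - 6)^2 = p^2 - 12*p + 36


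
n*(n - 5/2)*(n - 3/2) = n^3 - 4*n^2 + 15*n/4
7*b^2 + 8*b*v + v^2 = (b + v)*(7*b + v)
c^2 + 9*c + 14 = (c + 2)*(c + 7)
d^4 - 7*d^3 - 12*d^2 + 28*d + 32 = (d - 8)*(d - 2)*(d + 1)*(d + 2)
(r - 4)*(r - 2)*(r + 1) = r^3 - 5*r^2 + 2*r + 8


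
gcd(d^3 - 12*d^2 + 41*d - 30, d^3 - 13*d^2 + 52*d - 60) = d^2 - 11*d + 30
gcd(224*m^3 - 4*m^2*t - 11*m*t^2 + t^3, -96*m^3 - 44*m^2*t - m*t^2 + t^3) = -32*m^2 - 4*m*t + t^2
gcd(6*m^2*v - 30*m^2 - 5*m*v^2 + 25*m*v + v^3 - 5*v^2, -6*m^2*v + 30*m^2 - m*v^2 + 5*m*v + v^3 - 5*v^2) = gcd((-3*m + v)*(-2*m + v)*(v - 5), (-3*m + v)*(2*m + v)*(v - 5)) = -3*m*v + 15*m + v^2 - 5*v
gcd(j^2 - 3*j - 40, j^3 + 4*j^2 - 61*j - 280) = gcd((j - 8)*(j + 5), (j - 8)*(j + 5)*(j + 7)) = j^2 - 3*j - 40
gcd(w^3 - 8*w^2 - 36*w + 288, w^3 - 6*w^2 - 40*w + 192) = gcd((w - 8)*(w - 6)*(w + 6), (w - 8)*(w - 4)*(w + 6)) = w^2 - 2*w - 48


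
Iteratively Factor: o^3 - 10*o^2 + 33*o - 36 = (o - 3)*(o^2 - 7*o + 12) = (o - 3)^2*(o - 4)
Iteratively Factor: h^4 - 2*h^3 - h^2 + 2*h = (h + 1)*(h^3 - 3*h^2 + 2*h) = (h - 2)*(h + 1)*(h^2 - h) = h*(h - 2)*(h + 1)*(h - 1)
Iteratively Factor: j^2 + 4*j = (j)*(j + 4)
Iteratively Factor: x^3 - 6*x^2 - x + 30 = (x - 5)*(x^2 - x - 6) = (x - 5)*(x - 3)*(x + 2)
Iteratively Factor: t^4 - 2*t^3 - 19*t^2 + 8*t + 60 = (t - 5)*(t^3 + 3*t^2 - 4*t - 12) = (t - 5)*(t - 2)*(t^2 + 5*t + 6) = (t - 5)*(t - 2)*(t + 3)*(t + 2)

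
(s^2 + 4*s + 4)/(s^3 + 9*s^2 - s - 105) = (s^2 + 4*s + 4)/(s^3 + 9*s^2 - s - 105)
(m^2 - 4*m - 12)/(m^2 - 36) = (m + 2)/(m + 6)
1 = 1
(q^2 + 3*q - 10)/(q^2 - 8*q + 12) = (q + 5)/(q - 6)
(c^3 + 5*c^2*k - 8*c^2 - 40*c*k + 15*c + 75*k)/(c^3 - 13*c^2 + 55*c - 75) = (c + 5*k)/(c - 5)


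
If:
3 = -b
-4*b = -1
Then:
No Solution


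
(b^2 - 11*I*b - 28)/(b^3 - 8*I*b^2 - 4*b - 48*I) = (b - 7*I)/(b^2 - 4*I*b + 12)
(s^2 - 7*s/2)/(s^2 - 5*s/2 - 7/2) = s/(s + 1)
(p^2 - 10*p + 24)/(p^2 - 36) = (p - 4)/(p + 6)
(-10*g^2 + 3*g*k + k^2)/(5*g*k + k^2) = (-2*g + k)/k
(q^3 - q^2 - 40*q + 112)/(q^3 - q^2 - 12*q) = (q^2 + 3*q - 28)/(q*(q + 3))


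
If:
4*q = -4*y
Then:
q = -y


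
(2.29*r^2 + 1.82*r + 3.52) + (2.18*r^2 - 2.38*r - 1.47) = 4.47*r^2 - 0.56*r + 2.05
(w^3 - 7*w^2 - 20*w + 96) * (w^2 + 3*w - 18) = w^5 - 4*w^4 - 59*w^3 + 162*w^2 + 648*w - 1728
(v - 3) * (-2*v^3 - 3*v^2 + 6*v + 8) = -2*v^4 + 3*v^3 + 15*v^2 - 10*v - 24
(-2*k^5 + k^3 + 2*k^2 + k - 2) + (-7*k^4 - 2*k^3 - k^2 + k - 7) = -2*k^5 - 7*k^4 - k^3 + k^2 + 2*k - 9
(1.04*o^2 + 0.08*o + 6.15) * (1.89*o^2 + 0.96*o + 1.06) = 1.9656*o^4 + 1.1496*o^3 + 12.8027*o^2 + 5.9888*o + 6.519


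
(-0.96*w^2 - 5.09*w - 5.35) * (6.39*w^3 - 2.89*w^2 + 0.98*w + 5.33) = -6.1344*w^5 - 29.7507*w^4 - 20.4172*w^3 + 5.3565*w^2 - 32.3727*w - 28.5155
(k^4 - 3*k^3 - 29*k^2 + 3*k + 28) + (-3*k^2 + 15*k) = k^4 - 3*k^3 - 32*k^2 + 18*k + 28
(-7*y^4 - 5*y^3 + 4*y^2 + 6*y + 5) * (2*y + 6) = -14*y^5 - 52*y^4 - 22*y^3 + 36*y^2 + 46*y + 30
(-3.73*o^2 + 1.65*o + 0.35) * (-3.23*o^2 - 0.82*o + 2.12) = 12.0479*o^4 - 2.2709*o^3 - 10.3911*o^2 + 3.211*o + 0.742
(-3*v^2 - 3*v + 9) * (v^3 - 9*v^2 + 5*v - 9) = -3*v^5 + 24*v^4 + 21*v^3 - 69*v^2 + 72*v - 81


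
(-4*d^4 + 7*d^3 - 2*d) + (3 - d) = -4*d^4 + 7*d^3 - 3*d + 3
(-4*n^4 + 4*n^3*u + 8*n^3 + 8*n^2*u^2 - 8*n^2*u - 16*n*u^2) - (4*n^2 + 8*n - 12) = -4*n^4 + 4*n^3*u + 8*n^3 + 8*n^2*u^2 - 8*n^2*u - 4*n^2 - 16*n*u^2 - 8*n + 12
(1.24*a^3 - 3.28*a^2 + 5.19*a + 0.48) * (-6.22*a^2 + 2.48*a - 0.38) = -7.7128*a^5 + 23.4768*a^4 - 40.8874*a^3 + 11.132*a^2 - 0.7818*a - 0.1824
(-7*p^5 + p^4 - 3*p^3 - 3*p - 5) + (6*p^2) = -7*p^5 + p^4 - 3*p^3 + 6*p^2 - 3*p - 5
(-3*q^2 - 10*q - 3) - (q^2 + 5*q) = -4*q^2 - 15*q - 3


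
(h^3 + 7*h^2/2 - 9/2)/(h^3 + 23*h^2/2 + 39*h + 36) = (h^2 + 2*h - 3)/(h^2 + 10*h + 24)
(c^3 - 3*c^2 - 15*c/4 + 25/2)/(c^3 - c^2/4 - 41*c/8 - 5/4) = 2*(2*c - 5)/(4*c + 1)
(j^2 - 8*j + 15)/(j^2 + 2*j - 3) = (j^2 - 8*j + 15)/(j^2 + 2*j - 3)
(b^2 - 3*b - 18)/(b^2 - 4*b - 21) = (b - 6)/(b - 7)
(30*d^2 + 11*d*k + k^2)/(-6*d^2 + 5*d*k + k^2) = (-5*d - k)/(d - k)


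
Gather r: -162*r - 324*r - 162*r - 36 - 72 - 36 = -648*r - 144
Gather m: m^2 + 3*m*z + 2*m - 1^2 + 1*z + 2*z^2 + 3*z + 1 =m^2 + m*(3*z + 2) + 2*z^2 + 4*z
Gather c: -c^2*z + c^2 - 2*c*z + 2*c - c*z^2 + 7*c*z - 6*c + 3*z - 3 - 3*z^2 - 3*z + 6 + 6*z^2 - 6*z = c^2*(1 - z) + c*(-z^2 + 5*z - 4) + 3*z^2 - 6*z + 3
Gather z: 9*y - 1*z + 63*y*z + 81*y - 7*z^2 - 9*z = 90*y - 7*z^2 + z*(63*y - 10)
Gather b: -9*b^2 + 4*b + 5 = -9*b^2 + 4*b + 5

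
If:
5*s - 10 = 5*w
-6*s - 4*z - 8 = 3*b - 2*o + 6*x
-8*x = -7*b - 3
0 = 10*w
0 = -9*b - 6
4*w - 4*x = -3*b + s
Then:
No Solution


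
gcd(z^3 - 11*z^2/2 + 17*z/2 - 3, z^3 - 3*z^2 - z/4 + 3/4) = z^2 - 7*z/2 + 3/2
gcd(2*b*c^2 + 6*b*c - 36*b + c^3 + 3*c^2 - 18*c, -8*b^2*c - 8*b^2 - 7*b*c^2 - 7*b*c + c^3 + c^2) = 1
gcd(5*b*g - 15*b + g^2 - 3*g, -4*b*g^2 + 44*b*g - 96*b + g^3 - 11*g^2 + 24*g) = g - 3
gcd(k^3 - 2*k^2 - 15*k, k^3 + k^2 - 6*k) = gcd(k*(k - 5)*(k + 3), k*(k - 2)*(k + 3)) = k^2 + 3*k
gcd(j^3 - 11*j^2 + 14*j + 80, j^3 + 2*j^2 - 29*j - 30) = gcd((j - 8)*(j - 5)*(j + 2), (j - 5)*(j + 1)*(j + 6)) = j - 5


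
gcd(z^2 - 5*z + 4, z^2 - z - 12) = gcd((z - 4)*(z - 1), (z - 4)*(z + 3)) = z - 4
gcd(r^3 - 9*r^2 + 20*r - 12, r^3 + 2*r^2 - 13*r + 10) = r^2 - 3*r + 2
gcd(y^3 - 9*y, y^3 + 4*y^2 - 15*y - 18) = y - 3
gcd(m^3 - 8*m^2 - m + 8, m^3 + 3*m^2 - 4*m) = m - 1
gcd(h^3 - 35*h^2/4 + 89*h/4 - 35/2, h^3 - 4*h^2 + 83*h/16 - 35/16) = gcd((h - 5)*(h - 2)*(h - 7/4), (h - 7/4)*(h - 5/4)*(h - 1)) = h - 7/4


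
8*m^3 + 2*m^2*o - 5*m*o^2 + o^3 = (-4*m + o)*(-2*m + o)*(m + o)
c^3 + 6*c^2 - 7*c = c*(c - 1)*(c + 7)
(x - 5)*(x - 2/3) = x^2 - 17*x/3 + 10/3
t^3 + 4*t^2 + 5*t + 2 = (t + 1)^2*(t + 2)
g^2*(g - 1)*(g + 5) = g^4 + 4*g^3 - 5*g^2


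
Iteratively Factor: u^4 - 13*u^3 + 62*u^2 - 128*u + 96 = (u - 3)*(u^3 - 10*u^2 + 32*u - 32) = (u - 4)*(u - 3)*(u^2 - 6*u + 8) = (u - 4)^2*(u - 3)*(u - 2)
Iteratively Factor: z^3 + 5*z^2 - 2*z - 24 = (z + 4)*(z^2 + z - 6) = (z + 3)*(z + 4)*(z - 2)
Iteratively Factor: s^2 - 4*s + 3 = (s - 3)*(s - 1)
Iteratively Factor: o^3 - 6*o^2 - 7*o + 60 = (o - 4)*(o^2 - 2*o - 15) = (o - 5)*(o - 4)*(o + 3)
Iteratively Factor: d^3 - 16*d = (d + 4)*(d^2 - 4*d) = d*(d + 4)*(d - 4)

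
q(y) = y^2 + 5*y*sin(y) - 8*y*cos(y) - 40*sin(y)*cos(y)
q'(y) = 8*y*sin(y) + 5*y*cos(y) + 2*y + 40*sin(y)^2 + 5*sin(y) - 40*cos(y)^2 - 8*cos(y)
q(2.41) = 48.09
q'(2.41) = 13.73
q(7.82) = 96.75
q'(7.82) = 124.13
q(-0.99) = 27.81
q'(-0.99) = 9.27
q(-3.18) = -14.38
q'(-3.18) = -23.14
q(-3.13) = -15.52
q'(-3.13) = -22.37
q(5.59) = -1.35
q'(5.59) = -12.58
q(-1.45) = 15.48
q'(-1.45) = 40.65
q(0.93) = -19.02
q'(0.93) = 21.24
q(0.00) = 0.00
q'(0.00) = -48.00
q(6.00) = -7.74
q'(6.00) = -15.44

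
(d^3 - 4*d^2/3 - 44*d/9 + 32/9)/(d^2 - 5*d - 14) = (9*d^2 - 30*d + 16)/(9*(d - 7))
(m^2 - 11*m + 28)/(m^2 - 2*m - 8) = (m - 7)/(m + 2)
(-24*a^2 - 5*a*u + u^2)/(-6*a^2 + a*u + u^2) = (-8*a + u)/(-2*a + u)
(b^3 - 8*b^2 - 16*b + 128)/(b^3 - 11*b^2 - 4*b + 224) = (b - 4)/(b - 7)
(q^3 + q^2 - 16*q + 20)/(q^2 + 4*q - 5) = (q^2 - 4*q + 4)/(q - 1)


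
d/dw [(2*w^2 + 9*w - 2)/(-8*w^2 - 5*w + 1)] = (62*w^2 - 28*w - 1)/(64*w^4 + 80*w^3 + 9*w^2 - 10*w + 1)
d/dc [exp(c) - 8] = exp(c)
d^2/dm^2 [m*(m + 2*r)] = 2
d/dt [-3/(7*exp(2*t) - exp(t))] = 3*(14*exp(t) - 1)*exp(-t)/(7*exp(t) - 1)^2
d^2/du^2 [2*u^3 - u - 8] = 12*u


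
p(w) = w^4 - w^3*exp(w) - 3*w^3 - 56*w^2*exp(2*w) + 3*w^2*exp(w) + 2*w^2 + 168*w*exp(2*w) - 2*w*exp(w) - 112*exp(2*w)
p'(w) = -w^3*exp(w) + 4*w^3 - 112*w^2*exp(2*w) - 9*w^2 + 224*w*exp(2*w) + 4*w*exp(w) + 4*w - 56*exp(2*w) - 2*exp(w)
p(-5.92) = 1921.62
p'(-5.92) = -1168.55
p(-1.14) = -27.31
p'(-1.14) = -70.54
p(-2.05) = 43.71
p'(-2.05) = -97.03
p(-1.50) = -1.78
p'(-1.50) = -72.84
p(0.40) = -120.06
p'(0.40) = 34.62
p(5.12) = -20167185.82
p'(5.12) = -51684841.48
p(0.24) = -121.38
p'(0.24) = -14.89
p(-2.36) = 77.54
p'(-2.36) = -122.76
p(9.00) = -205913742632.97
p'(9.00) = -466979329925.02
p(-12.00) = 26208.01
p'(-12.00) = -8255.99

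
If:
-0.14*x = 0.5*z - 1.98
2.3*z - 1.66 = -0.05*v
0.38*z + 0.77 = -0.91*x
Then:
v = -185.42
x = -2.83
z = 4.75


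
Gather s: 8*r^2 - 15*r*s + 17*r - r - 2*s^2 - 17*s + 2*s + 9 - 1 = 8*r^2 + 16*r - 2*s^2 + s*(-15*r - 15) + 8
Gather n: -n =-n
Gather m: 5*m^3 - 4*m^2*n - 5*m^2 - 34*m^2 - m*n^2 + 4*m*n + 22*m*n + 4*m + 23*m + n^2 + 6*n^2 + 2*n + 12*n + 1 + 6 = 5*m^3 + m^2*(-4*n - 39) + m*(-n^2 + 26*n + 27) + 7*n^2 + 14*n + 7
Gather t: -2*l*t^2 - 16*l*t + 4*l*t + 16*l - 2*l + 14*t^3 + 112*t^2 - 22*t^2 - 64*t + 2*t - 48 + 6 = 14*l + 14*t^3 + t^2*(90 - 2*l) + t*(-12*l - 62) - 42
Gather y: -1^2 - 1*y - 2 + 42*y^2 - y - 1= 42*y^2 - 2*y - 4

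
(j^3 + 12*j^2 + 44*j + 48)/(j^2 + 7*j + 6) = (j^2 + 6*j + 8)/(j + 1)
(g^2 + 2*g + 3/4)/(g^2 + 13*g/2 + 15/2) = (g + 1/2)/(g + 5)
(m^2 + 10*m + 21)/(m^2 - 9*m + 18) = (m^2 + 10*m + 21)/(m^2 - 9*m + 18)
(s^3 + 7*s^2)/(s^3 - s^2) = (s + 7)/(s - 1)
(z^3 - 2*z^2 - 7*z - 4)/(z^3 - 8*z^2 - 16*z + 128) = (z^2 + 2*z + 1)/(z^2 - 4*z - 32)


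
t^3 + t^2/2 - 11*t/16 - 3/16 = (t - 3/4)*(t + 1/4)*(t + 1)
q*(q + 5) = q^2 + 5*q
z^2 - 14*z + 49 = (z - 7)^2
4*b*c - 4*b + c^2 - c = (4*b + c)*(c - 1)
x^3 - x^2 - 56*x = x*(x - 8)*(x + 7)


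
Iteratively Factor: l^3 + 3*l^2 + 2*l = (l + 2)*(l^2 + l) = l*(l + 2)*(l + 1)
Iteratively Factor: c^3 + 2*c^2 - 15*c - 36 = (c + 3)*(c^2 - c - 12) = (c + 3)^2*(c - 4)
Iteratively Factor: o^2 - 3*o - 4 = (o + 1)*(o - 4)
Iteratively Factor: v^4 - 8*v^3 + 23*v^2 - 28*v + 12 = (v - 2)*(v^3 - 6*v^2 + 11*v - 6) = (v - 2)*(v - 1)*(v^2 - 5*v + 6) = (v - 2)^2*(v - 1)*(v - 3)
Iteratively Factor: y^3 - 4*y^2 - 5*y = (y - 5)*(y^2 + y) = y*(y - 5)*(y + 1)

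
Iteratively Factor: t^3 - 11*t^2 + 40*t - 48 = (t - 4)*(t^2 - 7*t + 12) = (t - 4)^2*(t - 3)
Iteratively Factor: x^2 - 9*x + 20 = (x - 4)*(x - 5)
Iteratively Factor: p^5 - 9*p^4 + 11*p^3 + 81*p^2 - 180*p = (p + 3)*(p^4 - 12*p^3 + 47*p^2 - 60*p) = (p - 5)*(p + 3)*(p^3 - 7*p^2 + 12*p) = (p - 5)*(p - 4)*(p + 3)*(p^2 - 3*p) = (p - 5)*(p - 4)*(p - 3)*(p + 3)*(p)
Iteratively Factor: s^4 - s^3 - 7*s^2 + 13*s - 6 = (s - 1)*(s^3 - 7*s + 6) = (s - 1)*(s + 3)*(s^2 - 3*s + 2) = (s - 1)^2*(s + 3)*(s - 2)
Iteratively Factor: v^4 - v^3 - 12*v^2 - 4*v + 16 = (v + 2)*(v^3 - 3*v^2 - 6*v + 8) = (v + 2)^2*(v^2 - 5*v + 4) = (v - 4)*(v + 2)^2*(v - 1)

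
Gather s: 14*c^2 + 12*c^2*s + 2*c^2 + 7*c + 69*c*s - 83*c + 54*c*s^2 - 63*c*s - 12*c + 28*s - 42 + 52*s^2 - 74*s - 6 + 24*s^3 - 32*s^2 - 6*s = 16*c^2 - 88*c + 24*s^3 + s^2*(54*c + 20) + s*(12*c^2 + 6*c - 52) - 48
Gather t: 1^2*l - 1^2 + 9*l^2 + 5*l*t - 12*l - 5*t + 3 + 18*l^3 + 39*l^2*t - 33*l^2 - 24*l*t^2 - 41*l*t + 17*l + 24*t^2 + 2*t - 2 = 18*l^3 - 24*l^2 + 6*l + t^2*(24 - 24*l) + t*(39*l^2 - 36*l - 3)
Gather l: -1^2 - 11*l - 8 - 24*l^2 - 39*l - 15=-24*l^2 - 50*l - 24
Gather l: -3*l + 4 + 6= 10 - 3*l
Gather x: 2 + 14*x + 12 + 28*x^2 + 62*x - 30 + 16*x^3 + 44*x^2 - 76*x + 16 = 16*x^3 + 72*x^2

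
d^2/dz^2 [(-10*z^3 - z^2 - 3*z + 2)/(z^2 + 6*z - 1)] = 2*(-367*z^3 + 183*z^2 - 3*z + 55)/(z^6 + 18*z^5 + 105*z^4 + 180*z^3 - 105*z^2 + 18*z - 1)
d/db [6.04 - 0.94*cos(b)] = 0.94*sin(b)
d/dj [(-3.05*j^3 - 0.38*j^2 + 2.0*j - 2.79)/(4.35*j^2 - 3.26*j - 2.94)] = (-13.2675*j^4 + 19.886*j^3 + 19.4398*j^2 + 26.5074*j - 14.9754)/(18.9225*j^4 - 28.362*j^3 - 14.9504*j^2 + 19.1688*j + 8.6436)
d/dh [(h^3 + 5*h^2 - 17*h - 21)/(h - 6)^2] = (h^3 - 18*h^2 - 43*h + 144)/(h^3 - 18*h^2 + 108*h - 216)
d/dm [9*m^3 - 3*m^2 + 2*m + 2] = 27*m^2 - 6*m + 2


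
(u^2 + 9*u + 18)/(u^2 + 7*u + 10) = (u^2 + 9*u + 18)/(u^2 + 7*u + 10)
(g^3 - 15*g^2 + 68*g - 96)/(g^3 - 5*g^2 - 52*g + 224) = (g - 3)/(g + 7)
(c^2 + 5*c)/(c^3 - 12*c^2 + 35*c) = (c + 5)/(c^2 - 12*c + 35)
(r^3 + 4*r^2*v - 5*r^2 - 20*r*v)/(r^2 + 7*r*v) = (r^2 + 4*r*v - 5*r - 20*v)/(r + 7*v)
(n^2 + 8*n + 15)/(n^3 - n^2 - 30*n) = (n + 3)/(n*(n - 6))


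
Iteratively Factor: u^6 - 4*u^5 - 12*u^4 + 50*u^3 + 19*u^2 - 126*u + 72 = (u - 1)*(u^5 - 3*u^4 - 15*u^3 + 35*u^2 + 54*u - 72) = (u - 3)*(u - 1)*(u^4 - 15*u^2 - 10*u + 24) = (u - 4)*(u - 3)*(u - 1)*(u^3 + 4*u^2 + u - 6) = (u - 4)*(u - 3)*(u - 1)*(u + 3)*(u^2 + u - 2) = (u - 4)*(u - 3)*(u - 1)*(u + 2)*(u + 3)*(u - 1)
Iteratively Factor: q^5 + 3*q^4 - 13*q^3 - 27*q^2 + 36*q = (q + 4)*(q^4 - q^3 - 9*q^2 + 9*q) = (q + 3)*(q + 4)*(q^3 - 4*q^2 + 3*q) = (q - 3)*(q + 3)*(q + 4)*(q^2 - q) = (q - 3)*(q - 1)*(q + 3)*(q + 4)*(q)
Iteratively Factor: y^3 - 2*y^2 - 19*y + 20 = (y - 1)*(y^2 - y - 20) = (y - 5)*(y - 1)*(y + 4)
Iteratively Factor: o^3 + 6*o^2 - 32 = (o + 4)*(o^2 + 2*o - 8) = (o - 2)*(o + 4)*(o + 4)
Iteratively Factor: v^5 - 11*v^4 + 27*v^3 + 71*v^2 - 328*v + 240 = (v + 3)*(v^4 - 14*v^3 + 69*v^2 - 136*v + 80) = (v - 5)*(v + 3)*(v^3 - 9*v^2 + 24*v - 16) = (v - 5)*(v - 4)*(v + 3)*(v^2 - 5*v + 4) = (v - 5)*(v - 4)*(v - 1)*(v + 3)*(v - 4)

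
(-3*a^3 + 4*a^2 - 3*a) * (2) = -6*a^3 + 8*a^2 - 6*a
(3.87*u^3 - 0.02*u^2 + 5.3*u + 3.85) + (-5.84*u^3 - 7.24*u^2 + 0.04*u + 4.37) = -1.97*u^3 - 7.26*u^2 + 5.34*u + 8.22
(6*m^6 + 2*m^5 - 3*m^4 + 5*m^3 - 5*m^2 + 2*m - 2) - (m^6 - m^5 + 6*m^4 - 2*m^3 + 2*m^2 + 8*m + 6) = 5*m^6 + 3*m^5 - 9*m^4 + 7*m^3 - 7*m^2 - 6*m - 8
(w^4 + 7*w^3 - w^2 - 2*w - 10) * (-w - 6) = -w^5 - 13*w^4 - 41*w^3 + 8*w^2 + 22*w + 60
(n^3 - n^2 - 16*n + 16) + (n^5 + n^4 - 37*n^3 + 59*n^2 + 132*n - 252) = n^5 + n^4 - 36*n^3 + 58*n^2 + 116*n - 236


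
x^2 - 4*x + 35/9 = (x - 7/3)*(x - 5/3)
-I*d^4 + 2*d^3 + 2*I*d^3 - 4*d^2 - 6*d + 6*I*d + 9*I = (d - 3)*(d - I)*(d + 3*I)*(-I*d - I)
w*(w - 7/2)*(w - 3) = w^3 - 13*w^2/2 + 21*w/2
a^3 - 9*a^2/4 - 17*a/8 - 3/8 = (a - 3)*(a + 1/4)*(a + 1/2)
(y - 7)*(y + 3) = y^2 - 4*y - 21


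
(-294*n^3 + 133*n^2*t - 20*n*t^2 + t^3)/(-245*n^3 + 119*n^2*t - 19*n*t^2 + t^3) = (-6*n + t)/(-5*n + t)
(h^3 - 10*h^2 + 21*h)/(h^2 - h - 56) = h*(-h^2 + 10*h - 21)/(-h^2 + h + 56)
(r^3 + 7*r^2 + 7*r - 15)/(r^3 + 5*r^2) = 1 + 2/r - 3/r^2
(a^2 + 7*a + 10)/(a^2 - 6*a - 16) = (a + 5)/(a - 8)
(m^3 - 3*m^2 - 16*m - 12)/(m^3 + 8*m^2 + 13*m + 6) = (m^2 - 4*m - 12)/(m^2 + 7*m + 6)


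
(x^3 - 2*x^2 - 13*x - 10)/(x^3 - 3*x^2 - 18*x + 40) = (x^2 + 3*x + 2)/(x^2 + 2*x - 8)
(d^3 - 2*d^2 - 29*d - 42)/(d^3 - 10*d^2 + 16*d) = (d^3 - 2*d^2 - 29*d - 42)/(d*(d^2 - 10*d + 16))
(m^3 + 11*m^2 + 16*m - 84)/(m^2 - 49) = (m^2 + 4*m - 12)/(m - 7)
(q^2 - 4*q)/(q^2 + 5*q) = (q - 4)/(q + 5)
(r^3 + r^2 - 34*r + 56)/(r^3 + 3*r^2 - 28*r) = (r - 2)/r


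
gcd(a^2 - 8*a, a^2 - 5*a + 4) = 1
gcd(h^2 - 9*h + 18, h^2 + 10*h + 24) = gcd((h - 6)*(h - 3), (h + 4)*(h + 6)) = 1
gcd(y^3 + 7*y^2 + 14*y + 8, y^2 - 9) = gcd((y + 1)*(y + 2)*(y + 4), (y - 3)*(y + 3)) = 1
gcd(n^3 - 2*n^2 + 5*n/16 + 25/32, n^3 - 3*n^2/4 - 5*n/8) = n^2 - 3*n/4 - 5/8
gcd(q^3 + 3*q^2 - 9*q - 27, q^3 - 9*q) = q^2 - 9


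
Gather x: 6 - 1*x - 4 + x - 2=0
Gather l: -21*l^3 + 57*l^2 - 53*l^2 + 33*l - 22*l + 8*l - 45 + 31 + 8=-21*l^3 + 4*l^2 + 19*l - 6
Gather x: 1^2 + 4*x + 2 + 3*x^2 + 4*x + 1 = 3*x^2 + 8*x + 4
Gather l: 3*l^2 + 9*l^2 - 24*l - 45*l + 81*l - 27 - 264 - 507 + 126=12*l^2 + 12*l - 672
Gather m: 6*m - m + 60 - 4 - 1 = 5*m + 55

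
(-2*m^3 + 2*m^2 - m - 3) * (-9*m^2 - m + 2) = 18*m^5 - 16*m^4 + 3*m^3 + 32*m^2 + m - 6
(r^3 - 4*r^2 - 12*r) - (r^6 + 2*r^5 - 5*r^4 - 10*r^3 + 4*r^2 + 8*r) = -r^6 - 2*r^5 + 5*r^4 + 11*r^3 - 8*r^2 - 20*r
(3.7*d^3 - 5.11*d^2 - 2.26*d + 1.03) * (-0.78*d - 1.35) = -2.886*d^4 - 1.0092*d^3 + 8.6613*d^2 + 2.2476*d - 1.3905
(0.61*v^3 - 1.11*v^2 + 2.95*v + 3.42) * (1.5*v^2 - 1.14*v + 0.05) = 0.915*v^5 - 2.3604*v^4 + 5.7209*v^3 + 1.7115*v^2 - 3.7513*v + 0.171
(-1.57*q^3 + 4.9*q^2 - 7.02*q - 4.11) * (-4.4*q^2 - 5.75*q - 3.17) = 6.908*q^5 - 12.5325*q^4 + 7.6899*q^3 + 42.916*q^2 + 45.8859*q + 13.0287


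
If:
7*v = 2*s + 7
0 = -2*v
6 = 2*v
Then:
No Solution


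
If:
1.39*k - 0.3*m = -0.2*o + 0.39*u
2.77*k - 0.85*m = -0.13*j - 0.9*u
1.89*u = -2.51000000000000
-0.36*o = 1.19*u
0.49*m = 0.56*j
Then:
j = -25.14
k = -7.21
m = -28.73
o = 4.39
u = -1.33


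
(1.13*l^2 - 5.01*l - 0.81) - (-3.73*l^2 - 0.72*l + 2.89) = 4.86*l^2 - 4.29*l - 3.7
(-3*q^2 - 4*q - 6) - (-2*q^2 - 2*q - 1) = -q^2 - 2*q - 5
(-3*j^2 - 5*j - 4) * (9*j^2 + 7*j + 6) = -27*j^4 - 66*j^3 - 89*j^2 - 58*j - 24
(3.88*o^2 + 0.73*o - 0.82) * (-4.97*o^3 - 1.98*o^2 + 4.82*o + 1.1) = -19.2836*o^5 - 11.3105*o^4 + 21.3316*o^3 + 9.4102*o^2 - 3.1494*o - 0.902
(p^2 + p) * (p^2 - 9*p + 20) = p^4 - 8*p^3 + 11*p^2 + 20*p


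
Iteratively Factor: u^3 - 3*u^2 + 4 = (u - 2)*(u^2 - u - 2) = (u - 2)*(u + 1)*(u - 2)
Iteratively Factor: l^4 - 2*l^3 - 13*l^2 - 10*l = (l - 5)*(l^3 + 3*l^2 + 2*l) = l*(l - 5)*(l^2 + 3*l + 2) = l*(l - 5)*(l + 2)*(l + 1)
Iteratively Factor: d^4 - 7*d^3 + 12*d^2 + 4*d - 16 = (d - 2)*(d^3 - 5*d^2 + 2*d + 8) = (d - 2)*(d + 1)*(d^2 - 6*d + 8) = (d - 4)*(d - 2)*(d + 1)*(d - 2)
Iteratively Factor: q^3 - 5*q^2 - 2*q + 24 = (q - 4)*(q^2 - q - 6) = (q - 4)*(q + 2)*(q - 3)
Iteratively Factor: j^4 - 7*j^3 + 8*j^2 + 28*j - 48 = (j - 3)*(j^3 - 4*j^2 - 4*j + 16) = (j - 3)*(j - 2)*(j^2 - 2*j - 8) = (j - 4)*(j - 3)*(j - 2)*(j + 2)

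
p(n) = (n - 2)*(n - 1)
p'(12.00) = 21.00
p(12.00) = 110.00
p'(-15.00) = -33.00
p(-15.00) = 272.00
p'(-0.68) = -4.36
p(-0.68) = 4.50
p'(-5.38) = -13.76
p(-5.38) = 47.08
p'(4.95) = 6.90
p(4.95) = 11.65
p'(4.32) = 5.64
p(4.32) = 7.70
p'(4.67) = 6.34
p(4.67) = 9.80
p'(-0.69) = -4.38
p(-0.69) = 4.55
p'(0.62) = -1.76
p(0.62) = 0.52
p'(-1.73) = -6.46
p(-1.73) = 10.18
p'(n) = 2*n - 3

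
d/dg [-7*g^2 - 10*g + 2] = -14*g - 10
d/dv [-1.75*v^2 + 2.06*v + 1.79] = 2.06 - 3.5*v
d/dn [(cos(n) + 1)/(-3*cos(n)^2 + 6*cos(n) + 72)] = (sin(n)^2 - 2*cos(n) - 23)*sin(n)/(3*(sin(n)^2 + 2*cos(n) + 23)^2)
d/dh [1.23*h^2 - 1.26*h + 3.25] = 2.46*h - 1.26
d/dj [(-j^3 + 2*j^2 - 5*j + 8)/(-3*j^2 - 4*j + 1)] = (3*j^4 + 8*j^3 - 26*j^2 + 52*j + 27)/(9*j^4 + 24*j^3 + 10*j^2 - 8*j + 1)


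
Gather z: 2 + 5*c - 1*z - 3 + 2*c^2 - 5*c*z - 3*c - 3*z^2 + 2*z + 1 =2*c^2 + 2*c - 3*z^2 + z*(1 - 5*c)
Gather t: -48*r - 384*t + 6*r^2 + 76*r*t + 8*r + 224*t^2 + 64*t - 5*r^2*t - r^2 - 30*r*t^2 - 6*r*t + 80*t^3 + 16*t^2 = 5*r^2 - 40*r + 80*t^3 + t^2*(240 - 30*r) + t*(-5*r^2 + 70*r - 320)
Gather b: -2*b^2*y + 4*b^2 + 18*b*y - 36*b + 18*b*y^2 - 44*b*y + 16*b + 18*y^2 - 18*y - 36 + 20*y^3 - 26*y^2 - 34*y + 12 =b^2*(4 - 2*y) + b*(18*y^2 - 26*y - 20) + 20*y^3 - 8*y^2 - 52*y - 24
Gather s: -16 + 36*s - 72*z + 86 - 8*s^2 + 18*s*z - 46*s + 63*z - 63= -8*s^2 + s*(18*z - 10) - 9*z + 7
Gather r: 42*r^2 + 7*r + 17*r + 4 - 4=42*r^2 + 24*r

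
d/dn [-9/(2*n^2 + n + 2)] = 9*(4*n + 1)/(2*n^2 + n + 2)^2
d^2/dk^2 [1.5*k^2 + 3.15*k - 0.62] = 3.00000000000000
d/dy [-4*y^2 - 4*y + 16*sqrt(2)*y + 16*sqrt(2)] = -8*y - 4 + 16*sqrt(2)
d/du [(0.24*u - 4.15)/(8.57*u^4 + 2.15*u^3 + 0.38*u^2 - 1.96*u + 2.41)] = (-6.1704*u^4 + 141.23*u^3 + 26.6763*u^2 + 3.154*u - 7.5556)/(73.4449*u^8 + 36.851*u^7 + 11.1357*u^6 - 31.9604*u^5 + 33.0238*u^4 + 8.8734*u^3 + 5.6732*u^2 - 9.4472*u + 5.8081)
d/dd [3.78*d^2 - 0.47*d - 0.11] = 7.56*d - 0.47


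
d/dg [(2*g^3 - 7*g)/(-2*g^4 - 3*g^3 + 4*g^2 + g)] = 2*(2*g^4 - 17*g^2 - 19*g + 14)/(4*g^6 + 12*g^5 - 7*g^4 - 28*g^3 + 10*g^2 + 8*g + 1)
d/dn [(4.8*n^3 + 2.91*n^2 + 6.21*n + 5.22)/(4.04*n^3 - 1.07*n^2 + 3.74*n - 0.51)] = (-7.105427357601e-15*n^5 - 16.8924*n^4 - 14.2728*n^3 - 53.0823*n^2 + 8.2026*n - 22.6899)/(16.3216*n^6 - 8.6456*n^5 + 31.3641*n^4 - 12.1244*n^3 + 15.079*n^2 - 3.8148*n + 0.2601)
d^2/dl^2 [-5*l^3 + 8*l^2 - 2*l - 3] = 16 - 30*l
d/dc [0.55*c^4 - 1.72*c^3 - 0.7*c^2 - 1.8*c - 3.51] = 2.2*c^3 - 5.16*c^2 - 1.4*c - 1.8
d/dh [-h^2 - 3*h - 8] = -2*h - 3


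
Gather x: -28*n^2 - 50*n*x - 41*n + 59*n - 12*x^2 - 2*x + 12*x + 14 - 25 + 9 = -28*n^2 + 18*n - 12*x^2 + x*(10 - 50*n) - 2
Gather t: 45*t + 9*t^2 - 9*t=9*t^2 + 36*t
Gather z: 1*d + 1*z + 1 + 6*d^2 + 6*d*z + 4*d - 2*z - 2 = 6*d^2 + 5*d + z*(6*d - 1) - 1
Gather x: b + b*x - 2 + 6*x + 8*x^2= b + 8*x^2 + x*(b + 6) - 2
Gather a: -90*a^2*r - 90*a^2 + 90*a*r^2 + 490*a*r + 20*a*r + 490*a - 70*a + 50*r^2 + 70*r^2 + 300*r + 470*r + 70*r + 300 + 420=a^2*(-90*r - 90) + a*(90*r^2 + 510*r + 420) + 120*r^2 + 840*r + 720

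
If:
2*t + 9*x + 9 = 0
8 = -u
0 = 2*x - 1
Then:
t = -27/4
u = -8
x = 1/2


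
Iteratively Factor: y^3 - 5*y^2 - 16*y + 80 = (y + 4)*(y^2 - 9*y + 20) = (y - 5)*(y + 4)*(y - 4)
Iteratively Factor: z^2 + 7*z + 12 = (z + 4)*(z + 3)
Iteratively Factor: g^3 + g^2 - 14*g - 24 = (g + 2)*(g^2 - g - 12) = (g - 4)*(g + 2)*(g + 3)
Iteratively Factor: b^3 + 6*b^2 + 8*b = (b + 4)*(b^2 + 2*b) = (b + 2)*(b + 4)*(b)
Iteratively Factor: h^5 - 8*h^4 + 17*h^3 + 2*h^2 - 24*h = (h + 1)*(h^4 - 9*h^3 + 26*h^2 - 24*h) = (h - 4)*(h + 1)*(h^3 - 5*h^2 + 6*h) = (h - 4)*(h - 2)*(h + 1)*(h^2 - 3*h) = h*(h - 4)*(h - 2)*(h + 1)*(h - 3)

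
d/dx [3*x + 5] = 3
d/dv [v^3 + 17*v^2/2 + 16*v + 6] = 3*v^2 + 17*v + 16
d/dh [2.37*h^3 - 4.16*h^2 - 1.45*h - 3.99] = 7.11*h^2 - 8.32*h - 1.45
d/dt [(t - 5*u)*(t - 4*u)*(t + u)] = 3*t^2 - 16*t*u + 11*u^2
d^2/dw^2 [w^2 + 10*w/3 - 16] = 2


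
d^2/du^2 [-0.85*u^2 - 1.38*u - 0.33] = -1.70000000000000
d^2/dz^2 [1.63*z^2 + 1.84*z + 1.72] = 3.26000000000000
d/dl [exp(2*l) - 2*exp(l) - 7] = 2*(exp(l) - 1)*exp(l)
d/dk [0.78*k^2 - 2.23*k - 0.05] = 1.56*k - 2.23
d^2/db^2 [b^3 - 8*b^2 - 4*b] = 6*b - 16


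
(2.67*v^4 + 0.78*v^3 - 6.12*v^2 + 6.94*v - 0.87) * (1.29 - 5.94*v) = -15.8598*v^5 - 1.1889*v^4 + 37.359*v^3 - 49.1184*v^2 + 14.1204*v - 1.1223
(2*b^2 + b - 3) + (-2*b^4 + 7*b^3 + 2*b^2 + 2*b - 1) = -2*b^4 + 7*b^3 + 4*b^2 + 3*b - 4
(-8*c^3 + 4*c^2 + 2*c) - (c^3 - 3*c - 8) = -9*c^3 + 4*c^2 + 5*c + 8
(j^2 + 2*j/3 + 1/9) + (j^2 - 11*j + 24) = 2*j^2 - 31*j/3 + 217/9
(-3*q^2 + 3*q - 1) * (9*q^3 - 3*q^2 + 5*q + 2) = -27*q^5 + 36*q^4 - 33*q^3 + 12*q^2 + q - 2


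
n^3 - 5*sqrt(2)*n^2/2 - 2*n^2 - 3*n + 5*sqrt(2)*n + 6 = (n - 2)*(n - 3*sqrt(2))*(n + sqrt(2)/2)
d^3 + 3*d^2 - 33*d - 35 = (d - 5)*(d + 1)*(d + 7)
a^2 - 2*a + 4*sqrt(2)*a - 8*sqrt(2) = (a - 2)*(a + 4*sqrt(2))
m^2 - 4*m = m*(m - 4)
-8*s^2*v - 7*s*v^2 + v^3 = v*(-8*s + v)*(s + v)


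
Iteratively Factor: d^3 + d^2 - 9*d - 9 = (d + 1)*(d^2 - 9) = (d - 3)*(d + 1)*(d + 3)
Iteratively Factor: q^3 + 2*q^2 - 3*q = (q - 1)*(q^2 + 3*q) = (q - 1)*(q + 3)*(q)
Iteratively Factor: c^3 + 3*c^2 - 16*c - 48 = (c + 3)*(c^2 - 16) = (c + 3)*(c + 4)*(c - 4)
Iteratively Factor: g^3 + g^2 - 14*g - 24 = (g + 2)*(g^2 - g - 12) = (g - 4)*(g + 2)*(g + 3)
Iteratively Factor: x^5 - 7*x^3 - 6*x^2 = (x - 3)*(x^4 + 3*x^3 + 2*x^2) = (x - 3)*(x + 1)*(x^3 + 2*x^2) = x*(x - 3)*(x + 1)*(x^2 + 2*x) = x*(x - 3)*(x + 1)*(x + 2)*(x)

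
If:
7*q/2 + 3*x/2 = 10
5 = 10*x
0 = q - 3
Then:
No Solution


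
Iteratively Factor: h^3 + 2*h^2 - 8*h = (h - 2)*(h^2 + 4*h) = h*(h - 2)*(h + 4)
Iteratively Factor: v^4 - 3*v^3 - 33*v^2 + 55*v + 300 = (v + 4)*(v^3 - 7*v^2 - 5*v + 75) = (v + 3)*(v + 4)*(v^2 - 10*v + 25) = (v - 5)*(v + 3)*(v + 4)*(v - 5)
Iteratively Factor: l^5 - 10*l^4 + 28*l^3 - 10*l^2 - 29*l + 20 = (l + 1)*(l^4 - 11*l^3 + 39*l^2 - 49*l + 20) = (l - 1)*(l + 1)*(l^3 - 10*l^2 + 29*l - 20) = (l - 1)^2*(l + 1)*(l^2 - 9*l + 20) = (l - 4)*(l - 1)^2*(l + 1)*(l - 5)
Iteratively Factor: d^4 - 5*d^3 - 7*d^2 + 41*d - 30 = (d - 1)*(d^3 - 4*d^2 - 11*d + 30) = (d - 1)*(d + 3)*(d^2 - 7*d + 10) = (d - 5)*(d - 1)*(d + 3)*(d - 2)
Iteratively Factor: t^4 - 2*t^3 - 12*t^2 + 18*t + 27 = (t - 3)*(t^3 + t^2 - 9*t - 9) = (t - 3)*(t + 1)*(t^2 - 9) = (t - 3)^2*(t + 1)*(t + 3)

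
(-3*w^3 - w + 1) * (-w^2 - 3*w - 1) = 3*w^5 + 9*w^4 + 4*w^3 + 2*w^2 - 2*w - 1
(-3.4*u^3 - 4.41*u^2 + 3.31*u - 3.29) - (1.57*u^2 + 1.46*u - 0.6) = -3.4*u^3 - 5.98*u^2 + 1.85*u - 2.69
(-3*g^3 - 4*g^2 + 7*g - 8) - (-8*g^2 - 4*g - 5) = -3*g^3 + 4*g^2 + 11*g - 3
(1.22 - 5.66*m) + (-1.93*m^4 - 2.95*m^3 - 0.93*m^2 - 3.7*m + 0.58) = -1.93*m^4 - 2.95*m^3 - 0.93*m^2 - 9.36*m + 1.8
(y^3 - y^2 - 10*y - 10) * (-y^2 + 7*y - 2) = -y^5 + 8*y^4 + y^3 - 58*y^2 - 50*y + 20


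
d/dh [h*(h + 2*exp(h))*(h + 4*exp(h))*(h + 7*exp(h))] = 13*h^3*exp(h) + 4*h^3 + 100*h^2*exp(2*h) + 39*h^2*exp(h) + 168*h*exp(3*h) + 100*h*exp(2*h) + 56*exp(3*h)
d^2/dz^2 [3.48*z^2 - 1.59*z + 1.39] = 6.96000000000000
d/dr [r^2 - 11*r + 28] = 2*r - 11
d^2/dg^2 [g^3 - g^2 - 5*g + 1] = 6*g - 2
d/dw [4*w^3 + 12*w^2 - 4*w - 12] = 12*w^2 + 24*w - 4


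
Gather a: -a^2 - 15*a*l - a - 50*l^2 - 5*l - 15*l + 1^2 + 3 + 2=-a^2 + a*(-15*l - 1) - 50*l^2 - 20*l + 6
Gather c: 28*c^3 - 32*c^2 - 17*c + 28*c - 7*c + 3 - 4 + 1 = 28*c^3 - 32*c^2 + 4*c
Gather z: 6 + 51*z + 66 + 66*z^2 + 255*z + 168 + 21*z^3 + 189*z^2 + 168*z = 21*z^3 + 255*z^2 + 474*z + 240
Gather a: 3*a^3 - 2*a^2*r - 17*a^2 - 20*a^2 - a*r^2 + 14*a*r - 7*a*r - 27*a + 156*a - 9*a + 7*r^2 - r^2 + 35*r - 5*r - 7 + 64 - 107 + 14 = 3*a^3 + a^2*(-2*r - 37) + a*(-r^2 + 7*r + 120) + 6*r^2 + 30*r - 36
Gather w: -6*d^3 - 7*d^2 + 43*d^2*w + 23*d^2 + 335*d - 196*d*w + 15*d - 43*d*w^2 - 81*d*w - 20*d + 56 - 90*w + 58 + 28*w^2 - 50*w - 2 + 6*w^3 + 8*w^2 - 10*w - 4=-6*d^3 + 16*d^2 + 330*d + 6*w^3 + w^2*(36 - 43*d) + w*(43*d^2 - 277*d - 150) + 108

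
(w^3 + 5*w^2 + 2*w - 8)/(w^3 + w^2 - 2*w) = (w + 4)/w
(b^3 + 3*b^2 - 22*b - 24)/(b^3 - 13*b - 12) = (b + 6)/(b + 3)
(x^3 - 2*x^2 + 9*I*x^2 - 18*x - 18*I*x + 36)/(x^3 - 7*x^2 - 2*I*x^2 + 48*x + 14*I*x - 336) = (x^2 + x*(-2 + 3*I) - 6*I)/(x^2 - x*(7 + 8*I) + 56*I)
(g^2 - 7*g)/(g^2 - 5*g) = (g - 7)/(g - 5)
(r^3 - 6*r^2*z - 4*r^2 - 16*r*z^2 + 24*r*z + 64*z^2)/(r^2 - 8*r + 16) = (r^2 - 6*r*z - 16*z^2)/(r - 4)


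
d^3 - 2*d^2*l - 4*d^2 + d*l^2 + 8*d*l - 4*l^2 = (d - 4)*(d - l)^2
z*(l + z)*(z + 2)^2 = l*z^3 + 4*l*z^2 + 4*l*z + z^4 + 4*z^3 + 4*z^2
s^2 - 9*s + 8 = (s - 8)*(s - 1)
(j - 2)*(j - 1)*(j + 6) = j^3 + 3*j^2 - 16*j + 12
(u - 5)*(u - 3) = u^2 - 8*u + 15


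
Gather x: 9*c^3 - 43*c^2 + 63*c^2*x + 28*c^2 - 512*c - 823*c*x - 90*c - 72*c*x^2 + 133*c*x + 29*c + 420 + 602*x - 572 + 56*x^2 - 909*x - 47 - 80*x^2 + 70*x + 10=9*c^3 - 15*c^2 - 573*c + x^2*(-72*c - 24) + x*(63*c^2 - 690*c - 237) - 189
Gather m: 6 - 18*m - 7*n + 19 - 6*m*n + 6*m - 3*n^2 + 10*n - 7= m*(-6*n - 12) - 3*n^2 + 3*n + 18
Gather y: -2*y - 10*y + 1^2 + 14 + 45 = 60 - 12*y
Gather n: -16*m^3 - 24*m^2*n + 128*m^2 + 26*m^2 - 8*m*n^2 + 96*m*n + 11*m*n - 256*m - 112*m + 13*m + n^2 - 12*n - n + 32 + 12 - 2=-16*m^3 + 154*m^2 - 355*m + n^2*(1 - 8*m) + n*(-24*m^2 + 107*m - 13) + 42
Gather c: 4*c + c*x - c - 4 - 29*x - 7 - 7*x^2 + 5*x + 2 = c*(x + 3) - 7*x^2 - 24*x - 9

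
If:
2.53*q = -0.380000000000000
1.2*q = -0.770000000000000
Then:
No Solution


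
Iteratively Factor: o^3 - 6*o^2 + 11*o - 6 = (o - 1)*(o^2 - 5*o + 6) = (o - 2)*(o - 1)*(o - 3)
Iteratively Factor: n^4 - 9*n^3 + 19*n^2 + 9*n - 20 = (n + 1)*(n^3 - 10*n^2 + 29*n - 20) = (n - 1)*(n + 1)*(n^2 - 9*n + 20) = (n - 5)*(n - 1)*(n + 1)*(n - 4)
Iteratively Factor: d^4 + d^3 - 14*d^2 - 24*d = (d + 2)*(d^3 - d^2 - 12*d) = (d - 4)*(d + 2)*(d^2 + 3*d) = d*(d - 4)*(d + 2)*(d + 3)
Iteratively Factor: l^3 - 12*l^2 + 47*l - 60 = (l - 4)*(l^2 - 8*l + 15) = (l - 4)*(l - 3)*(l - 5)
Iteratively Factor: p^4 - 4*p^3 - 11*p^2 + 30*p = (p - 5)*(p^3 + p^2 - 6*p) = (p - 5)*(p + 3)*(p^2 - 2*p) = (p - 5)*(p - 2)*(p + 3)*(p)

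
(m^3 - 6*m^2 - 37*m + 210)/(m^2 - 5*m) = m - 1 - 42/m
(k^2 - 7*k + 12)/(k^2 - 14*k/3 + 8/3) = 3*(k - 3)/(3*k - 2)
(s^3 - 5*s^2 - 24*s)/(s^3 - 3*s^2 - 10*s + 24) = s*(s - 8)/(s^2 - 6*s + 8)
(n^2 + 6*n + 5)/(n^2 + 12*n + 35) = (n + 1)/(n + 7)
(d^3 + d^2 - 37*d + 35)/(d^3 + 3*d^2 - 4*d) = (d^2 + 2*d - 35)/(d*(d + 4))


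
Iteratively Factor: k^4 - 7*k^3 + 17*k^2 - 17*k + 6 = (k - 1)*(k^3 - 6*k^2 + 11*k - 6) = (k - 3)*(k - 1)*(k^2 - 3*k + 2) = (k - 3)*(k - 2)*(k - 1)*(k - 1)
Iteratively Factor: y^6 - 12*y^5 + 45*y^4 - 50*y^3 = (y)*(y^5 - 12*y^4 + 45*y^3 - 50*y^2) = y*(y - 5)*(y^4 - 7*y^3 + 10*y^2) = y^2*(y - 5)*(y^3 - 7*y^2 + 10*y) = y^2*(y - 5)*(y - 2)*(y^2 - 5*y) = y^2*(y - 5)^2*(y - 2)*(y)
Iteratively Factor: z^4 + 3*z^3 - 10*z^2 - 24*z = (z + 4)*(z^3 - z^2 - 6*z) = (z + 2)*(z + 4)*(z^2 - 3*z) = (z - 3)*(z + 2)*(z + 4)*(z)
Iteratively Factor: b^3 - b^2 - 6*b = (b + 2)*(b^2 - 3*b) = b*(b + 2)*(b - 3)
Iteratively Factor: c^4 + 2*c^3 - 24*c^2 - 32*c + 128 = (c + 4)*(c^3 - 2*c^2 - 16*c + 32) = (c - 2)*(c + 4)*(c^2 - 16) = (c - 2)*(c + 4)^2*(c - 4)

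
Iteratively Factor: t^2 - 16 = (t - 4)*(t + 4)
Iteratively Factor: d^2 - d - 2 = (d + 1)*(d - 2)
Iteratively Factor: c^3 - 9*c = (c - 3)*(c^2 + 3*c) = c*(c - 3)*(c + 3)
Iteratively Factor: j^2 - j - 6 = (j + 2)*(j - 3)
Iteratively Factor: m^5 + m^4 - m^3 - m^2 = (m)*(m^4 + m^3 - m^2 - m) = m*(m + 1)*(m^3 - m) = m^2*(m + 1)*(m^2 - 1) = m^2*(m - 1)*(m + 1)*(m + 1)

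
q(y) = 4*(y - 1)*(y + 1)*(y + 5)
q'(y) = 4*(y - 1)*(y + 1) + 4*(y - 1)*(y + 5) + 4*(y + 1)*(y + 5) = 12*y^2 + 40*y - 4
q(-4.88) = 10.95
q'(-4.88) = 86.57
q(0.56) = -15.27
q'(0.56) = 22.16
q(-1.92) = 33.10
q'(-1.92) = -36.56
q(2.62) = 178.75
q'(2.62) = 183.17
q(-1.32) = 10.93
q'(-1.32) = -35.89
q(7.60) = 2860.70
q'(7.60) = 993.12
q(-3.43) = 67.60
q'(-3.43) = -0.02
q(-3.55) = 67.29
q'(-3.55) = 5.23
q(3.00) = 256.00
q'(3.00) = 224.00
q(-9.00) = -1280.00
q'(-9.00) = 608.00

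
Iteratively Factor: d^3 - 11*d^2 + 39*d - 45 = (d - 3)*(d^2 - 8*d + 15) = (d - 3)^2*(d - 5)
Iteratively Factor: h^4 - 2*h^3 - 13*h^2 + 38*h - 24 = (h - 1)*(h^3 - h^2 - 14*h + 24) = (h - 1)*(h + 4)*(h^2 - 5*h + 6) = (h - 3)*(h - 1)*(h + 4)*(h - 2)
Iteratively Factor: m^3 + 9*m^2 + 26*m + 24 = (m + 3)*(m^2 + 6*m + 8) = (m + 3)*(m + 4)*(m + 2)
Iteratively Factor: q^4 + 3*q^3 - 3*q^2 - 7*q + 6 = (q - 1)*(q^3 + 4*q^2 + q - 6) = (q - 1)*(q + 2)*(q^2 + 2*q - 3) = (q - 1)*(q + 2)*(q + 3)*(q - 1)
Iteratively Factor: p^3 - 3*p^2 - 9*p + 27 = (p - 3)*(p^2 - 9) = (p - 3)*(p + 3)*(p - 3)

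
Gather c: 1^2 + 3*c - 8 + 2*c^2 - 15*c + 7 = 2*c^2 - 12*c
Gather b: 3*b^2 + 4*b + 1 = 3*b^2 + 4*b + 1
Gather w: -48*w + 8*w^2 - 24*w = 8*w^2 - 72*w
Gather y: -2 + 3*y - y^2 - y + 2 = -y^2 + 2*y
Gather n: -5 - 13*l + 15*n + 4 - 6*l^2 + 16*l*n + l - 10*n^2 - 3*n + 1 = -6*l^2 - 12*l - 10*n^2 + n*(16*l + 12)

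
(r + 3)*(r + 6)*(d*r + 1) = d*r^3 + 9*d*r^2 + 18*d*r + r^2 + 9*r + 18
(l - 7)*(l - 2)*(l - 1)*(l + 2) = l^4 - 8*l^3 + 3*l^2 + 32*l - 28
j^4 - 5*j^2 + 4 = (j - 2)*(j - 1)*(j + 1)*(j + 2)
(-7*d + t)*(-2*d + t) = 14*d^2 - 9*d*t + t^2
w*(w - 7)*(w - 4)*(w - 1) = w^4 - 12*w^3 + 39*w^2 - 28*w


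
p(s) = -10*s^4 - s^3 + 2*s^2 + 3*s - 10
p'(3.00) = -1092.00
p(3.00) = -820.00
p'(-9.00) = 28884.00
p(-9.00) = -64756.00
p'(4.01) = -2608.45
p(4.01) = -2615.99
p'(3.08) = -1181.86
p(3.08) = -910.92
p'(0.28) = 3.01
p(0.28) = -9.09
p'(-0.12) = 2.55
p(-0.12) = -10.33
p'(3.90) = -2399.79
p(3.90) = -2340.64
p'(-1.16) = 56.76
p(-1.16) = -27.33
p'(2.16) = -405.46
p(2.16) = -221.94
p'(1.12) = -52.48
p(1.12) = -21.27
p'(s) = -40*s^3 - 3*s^2 + 4*s + 3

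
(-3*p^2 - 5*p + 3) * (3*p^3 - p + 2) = -9*p^5 - 15*p^4 + 12*p^3 - p^2 - 13*p + 6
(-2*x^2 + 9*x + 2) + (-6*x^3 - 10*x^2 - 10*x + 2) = -6*x^3 - 12*x^2 - x + 4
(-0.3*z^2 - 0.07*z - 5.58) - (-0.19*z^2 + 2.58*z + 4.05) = -0.11*z^2 - 2.65*z - 9.63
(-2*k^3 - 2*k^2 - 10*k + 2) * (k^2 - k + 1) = -2*k^5 - 10*k^3 + 10*k^2 - 12*k + 2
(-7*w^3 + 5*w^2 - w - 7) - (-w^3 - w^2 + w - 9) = -6*w^3 + 6*w^2 - 2*w + 2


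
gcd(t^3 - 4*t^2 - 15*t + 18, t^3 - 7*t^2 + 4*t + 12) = t - 6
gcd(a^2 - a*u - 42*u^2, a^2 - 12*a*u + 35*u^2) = -a + 7*u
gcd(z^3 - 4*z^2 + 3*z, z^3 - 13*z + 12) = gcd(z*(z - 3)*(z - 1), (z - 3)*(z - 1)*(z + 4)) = z^2 - 4*z + 3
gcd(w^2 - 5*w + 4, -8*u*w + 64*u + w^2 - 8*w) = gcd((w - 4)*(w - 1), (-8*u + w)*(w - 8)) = 1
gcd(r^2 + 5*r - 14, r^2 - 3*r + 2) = r - 2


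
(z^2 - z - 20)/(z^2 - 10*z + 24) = (z^2 - z - 20)/(z^2 - 10*z + 24)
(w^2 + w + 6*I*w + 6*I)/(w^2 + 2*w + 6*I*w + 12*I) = (w + 1)/(w + 2)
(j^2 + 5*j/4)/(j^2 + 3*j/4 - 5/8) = 2*j/(2*j - 1)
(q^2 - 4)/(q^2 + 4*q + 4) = (q - 2)/(q + 2)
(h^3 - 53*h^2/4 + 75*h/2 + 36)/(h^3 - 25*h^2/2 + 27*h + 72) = (4*h + 3)/(2*(2*h + 3))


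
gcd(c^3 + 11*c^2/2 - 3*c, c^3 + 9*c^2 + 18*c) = c^2 + 6*c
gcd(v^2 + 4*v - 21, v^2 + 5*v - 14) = v + 7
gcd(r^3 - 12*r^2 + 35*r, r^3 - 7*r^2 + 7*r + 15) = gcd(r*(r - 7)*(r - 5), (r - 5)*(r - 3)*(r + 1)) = r - 5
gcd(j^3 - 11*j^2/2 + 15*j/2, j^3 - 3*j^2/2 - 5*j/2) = j^2 - 5*j/2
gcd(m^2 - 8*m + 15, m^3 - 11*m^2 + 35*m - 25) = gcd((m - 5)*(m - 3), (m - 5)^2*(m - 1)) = m - 5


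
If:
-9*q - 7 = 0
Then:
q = -7/9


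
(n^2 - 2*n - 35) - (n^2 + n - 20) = -3*n - 15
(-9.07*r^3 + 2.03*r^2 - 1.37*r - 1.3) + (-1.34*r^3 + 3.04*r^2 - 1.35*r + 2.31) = -10.41*r^3 + 5.07*r^2 - 2.72*r + 1.01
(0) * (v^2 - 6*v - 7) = 0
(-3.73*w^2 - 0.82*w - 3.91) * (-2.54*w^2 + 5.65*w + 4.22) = 9.4742*w^4 - 18.9917*w^3 - 10.4422*w^2 - 25.5519*w - 16.5002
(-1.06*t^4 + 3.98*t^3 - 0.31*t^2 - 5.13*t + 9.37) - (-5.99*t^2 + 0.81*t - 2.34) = -1.06*t^4 + 3.98*t^3 + 5.68*t^2 - 5.94*t + 11.71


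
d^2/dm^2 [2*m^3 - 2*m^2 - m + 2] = 12*m - 4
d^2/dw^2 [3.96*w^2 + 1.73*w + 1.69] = 7.92000000000000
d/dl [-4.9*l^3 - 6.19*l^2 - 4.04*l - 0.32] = -14.7*l^2 - 12.38*l - 4.04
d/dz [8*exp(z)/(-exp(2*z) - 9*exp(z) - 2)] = 8*(exp(2*z) - 2)*exp(z)/(exp(4*z) + 18*exp(3*z) + 85*exp(2*z) + 36*exp(z) + 4)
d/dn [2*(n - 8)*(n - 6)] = 4*n - 28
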